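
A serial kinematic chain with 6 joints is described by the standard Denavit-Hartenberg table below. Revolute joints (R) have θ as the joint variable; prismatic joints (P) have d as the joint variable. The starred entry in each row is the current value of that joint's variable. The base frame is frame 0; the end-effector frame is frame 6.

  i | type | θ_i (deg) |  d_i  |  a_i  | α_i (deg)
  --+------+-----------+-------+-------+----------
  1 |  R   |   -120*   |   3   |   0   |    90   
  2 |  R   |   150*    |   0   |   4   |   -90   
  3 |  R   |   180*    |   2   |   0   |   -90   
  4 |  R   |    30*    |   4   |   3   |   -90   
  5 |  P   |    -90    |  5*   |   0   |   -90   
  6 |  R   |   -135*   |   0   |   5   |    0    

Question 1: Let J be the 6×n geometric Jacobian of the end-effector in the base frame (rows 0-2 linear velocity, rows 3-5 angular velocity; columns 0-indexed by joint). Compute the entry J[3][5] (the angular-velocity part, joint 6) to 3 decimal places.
-0.500

axis z_5 = (-0.5000,-0.8660,0.0000); lever o_n−o_5 = (3.0619,-1.7678,3.5355)
cross product → J_v[:, 5] = (-3.0619,1.7678,3.5355)
J_ω[:, 5] = z_5
entry J[3][5] = -0.5000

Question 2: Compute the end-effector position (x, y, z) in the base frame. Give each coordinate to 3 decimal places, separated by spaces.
0.330 1.500 11.803

after link 1: o_1 = (0.0000, 0.0000, 3.0000)
after link 2: o_2 = (1.7321, 3.0000, 5.0000)
after link 3: o_3 = (2.2321, 3.8660, 3.2679)
after link 4: o_4 = (-2.7321, 3.2679, 3.2679)
after link 5: o_5 = (-2.7321, 3.2679, 8.2679)
after link 6: o_6 = (0.3298, 1.5002, 11.8035)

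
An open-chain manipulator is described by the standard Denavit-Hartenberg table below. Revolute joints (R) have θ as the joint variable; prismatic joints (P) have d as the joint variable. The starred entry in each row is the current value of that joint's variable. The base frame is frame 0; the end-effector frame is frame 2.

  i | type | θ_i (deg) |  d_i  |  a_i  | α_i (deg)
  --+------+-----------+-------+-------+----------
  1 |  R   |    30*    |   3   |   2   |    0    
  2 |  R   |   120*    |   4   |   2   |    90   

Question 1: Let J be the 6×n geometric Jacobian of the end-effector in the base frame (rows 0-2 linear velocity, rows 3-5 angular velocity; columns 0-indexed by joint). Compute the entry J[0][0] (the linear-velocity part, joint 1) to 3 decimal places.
-2.000

axis z_0 = ẑ; lever o_n−o_0 = (0.0000,2.0000,7.0000)
cross product → J_v[:, 0] = (-2.0000,0.0000,0.0000)
J_ω[:, 0] = z_0
entry J[0][0] = -2.0000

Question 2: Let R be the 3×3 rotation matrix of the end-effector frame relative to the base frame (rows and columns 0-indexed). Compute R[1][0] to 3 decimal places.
End-effector x-axis (col 0 of R) = (-0.8660,0.5000,0.0000)
R[1][0] = 0.5000

0.500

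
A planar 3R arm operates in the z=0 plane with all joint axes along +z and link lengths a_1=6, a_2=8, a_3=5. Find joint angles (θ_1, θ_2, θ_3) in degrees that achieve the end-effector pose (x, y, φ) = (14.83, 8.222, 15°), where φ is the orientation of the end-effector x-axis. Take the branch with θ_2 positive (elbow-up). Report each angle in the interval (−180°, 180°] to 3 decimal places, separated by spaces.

wrist centre = target − a_3·(cos φ, sin φ) = (10.0004, 6.9279)
cos θ_2 = (148.0033−6²−8²)/(2·6·8) = 0.5000; θ_2 = 59.9977° (elbow-up)
β = atan2(6.9279,10.0004) = 34.7129°; ψ = atan2(6.9280,10.0003) = 34.7137°
θ_1 = β − ψ = -0.0008°
θ_3 = φ − θ_1 − θ_2 = -44.9969° (wrapped to (-180°,180°])

-0.001 59.998 -44.997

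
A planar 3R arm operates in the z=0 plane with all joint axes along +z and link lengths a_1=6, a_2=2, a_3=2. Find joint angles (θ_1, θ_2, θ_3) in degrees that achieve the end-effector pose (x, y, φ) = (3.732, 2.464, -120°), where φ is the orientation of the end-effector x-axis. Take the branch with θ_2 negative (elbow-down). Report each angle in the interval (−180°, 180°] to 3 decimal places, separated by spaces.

wrist centre = target − a_3·(cos φ, sin φ) = (4.7320, 4.1961)
cos θ_2 = (39.9987−6²−2²)/(2·6·2) = -0.0001; θ_2 = -90.0032° (elbow-down)
β = atan2(4.1961,4.7320) = 41.5647°; ψ = atan2(-2.0000,5.9999) = -18.4353°
θ_1 = β − ψ = 59.9999°
θ_3 = φ − θ_1 − θ_2 = -89.9968° (wrapped to (-180°,180°])

60.000 -90.003 -89.997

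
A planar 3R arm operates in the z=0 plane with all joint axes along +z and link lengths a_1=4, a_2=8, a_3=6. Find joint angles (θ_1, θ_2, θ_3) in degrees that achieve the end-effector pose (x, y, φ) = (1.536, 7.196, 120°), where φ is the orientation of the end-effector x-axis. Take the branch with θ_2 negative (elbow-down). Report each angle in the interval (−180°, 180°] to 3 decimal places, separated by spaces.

149.997 -149.999 120.002

wrist centre = target − a_3·(cos φ, sin φ) = (4.5360, 1.9998)
cos θ_2 = (24.5747−4²−8²)/(2·4·8) = -0.8660; θ_2 = -149.9994° (elbow-down)
β = atan2(1.9998,4.5360) = 23.7919°; ψ = atan2(-4.0001,-2.9282) = -126.2052°
θ_1 = β − ψ = 149.9971°
θ_3 = φ − θ_1 − θ_2 = 120.0024° (wrapped to (-180°,180°])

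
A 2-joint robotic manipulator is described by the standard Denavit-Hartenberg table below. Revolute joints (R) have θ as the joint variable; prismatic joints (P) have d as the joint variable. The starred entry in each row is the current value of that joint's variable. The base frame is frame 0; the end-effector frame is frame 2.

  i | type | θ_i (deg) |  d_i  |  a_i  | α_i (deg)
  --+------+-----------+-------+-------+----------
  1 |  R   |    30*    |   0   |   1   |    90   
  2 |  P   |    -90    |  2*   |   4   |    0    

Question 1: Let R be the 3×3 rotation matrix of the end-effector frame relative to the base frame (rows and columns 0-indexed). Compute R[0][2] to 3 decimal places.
End-effector z-axis (col 2 of R) = (0.5000,-0.8660,0.0000)
R[0][2] = 0.5000

0.500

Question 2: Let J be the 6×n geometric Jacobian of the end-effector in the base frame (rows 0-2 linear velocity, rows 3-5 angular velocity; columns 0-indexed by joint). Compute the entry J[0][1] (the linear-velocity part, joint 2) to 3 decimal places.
0.500

prismatic axis z_1 = (0.5000,-0.8660,0.0000)
J_v[:, 1] = z_1; J_ω[:, 1] = (0,0,0)
entry J[0][1] = 0.5000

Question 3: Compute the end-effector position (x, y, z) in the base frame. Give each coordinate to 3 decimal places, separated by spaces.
1.866 -1.232 -4.000

after link 1: o_1 = (0.8660, 0.5000, 0.0000)
after link 2: o_2 = (1.8660, -1.2321, -4.0000)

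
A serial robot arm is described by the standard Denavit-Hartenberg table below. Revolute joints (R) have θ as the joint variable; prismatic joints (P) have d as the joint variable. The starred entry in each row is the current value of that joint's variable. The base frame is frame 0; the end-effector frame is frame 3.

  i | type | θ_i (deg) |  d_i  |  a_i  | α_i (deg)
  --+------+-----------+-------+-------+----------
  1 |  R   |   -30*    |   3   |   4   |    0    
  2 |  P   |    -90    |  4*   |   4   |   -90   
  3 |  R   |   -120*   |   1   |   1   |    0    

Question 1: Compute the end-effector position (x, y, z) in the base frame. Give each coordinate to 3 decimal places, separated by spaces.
2.580 -5.531 7.866

after link 1: o_1 = (3.4641, -2.0000, 3.0000)
after link 2: o_2 = (1.4641, -5.4641, 7.0000)
after link 3: o_3 = (2.5801, -5.5311, 7.8660)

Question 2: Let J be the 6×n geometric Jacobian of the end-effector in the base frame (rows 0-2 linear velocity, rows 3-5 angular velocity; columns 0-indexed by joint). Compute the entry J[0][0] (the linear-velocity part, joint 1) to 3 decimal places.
axis z_0 = ẑ; lever o_n−o_0 = (2.5801,-5.5311,7.8660)
cross product → J_v[:, 0] = (5.5311,2.5801,-0.0000)
J_ω[:, 0] = z_0
entry J[0][0] = 5.5311

5.531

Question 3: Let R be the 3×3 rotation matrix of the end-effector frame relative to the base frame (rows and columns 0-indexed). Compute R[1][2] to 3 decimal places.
-0.500

End-effector z-axis (col 2 of R) = (0.8660,-0.5000,0.0000)
R[1][2] = -0.5000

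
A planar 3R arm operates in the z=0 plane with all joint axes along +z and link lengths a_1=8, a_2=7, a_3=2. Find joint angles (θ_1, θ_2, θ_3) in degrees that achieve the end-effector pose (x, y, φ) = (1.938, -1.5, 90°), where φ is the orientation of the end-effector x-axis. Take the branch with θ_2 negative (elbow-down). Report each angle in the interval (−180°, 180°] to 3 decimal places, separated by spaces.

wrist centre = target − a_3·(cos φ, sin φ) = (1.9380, -3.5000)
cos θ_2 = (16.0058−8²−7²)/(2·8·7) = -0.8660; θ_2 = -149.9993° (elbow-down)
β = atan2(-3.5000,1.9380) = -61.0261°; ψ = atan2(-3.5001,1.9379) = -61.0283°
θ_1 = β − ψ = 0.0022°
θ_3 = φ − θ_1 − θ_2 = -120.0029° (wrapped to (-180°,180°])

0.002 -149.999 -120.003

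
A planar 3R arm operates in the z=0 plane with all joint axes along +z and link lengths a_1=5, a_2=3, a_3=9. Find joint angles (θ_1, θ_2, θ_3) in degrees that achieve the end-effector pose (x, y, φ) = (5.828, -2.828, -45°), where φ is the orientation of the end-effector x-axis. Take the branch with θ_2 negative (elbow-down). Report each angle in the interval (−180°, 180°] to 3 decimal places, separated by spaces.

135.007 -134.991 -45.016

wrist centre = target − a_3·(cos φ, sin φ) = (-0.5360, 3.5360)
cos θ_2 = (12.7903−5²−3²)/(2·5·3) = -0.7070; θ_2 = -134.9906° (elbow-down)
β = atan2(3.5360,-0.5360) = 98.6190°; ψ = atan2(-2.1217,2.8790) = -36.3880°
θ_1 = β − ψ = 135.0069°
θ_3 = φ − θ_1 − θ_2 = -45.0163° (wrapped to (-180°,180°])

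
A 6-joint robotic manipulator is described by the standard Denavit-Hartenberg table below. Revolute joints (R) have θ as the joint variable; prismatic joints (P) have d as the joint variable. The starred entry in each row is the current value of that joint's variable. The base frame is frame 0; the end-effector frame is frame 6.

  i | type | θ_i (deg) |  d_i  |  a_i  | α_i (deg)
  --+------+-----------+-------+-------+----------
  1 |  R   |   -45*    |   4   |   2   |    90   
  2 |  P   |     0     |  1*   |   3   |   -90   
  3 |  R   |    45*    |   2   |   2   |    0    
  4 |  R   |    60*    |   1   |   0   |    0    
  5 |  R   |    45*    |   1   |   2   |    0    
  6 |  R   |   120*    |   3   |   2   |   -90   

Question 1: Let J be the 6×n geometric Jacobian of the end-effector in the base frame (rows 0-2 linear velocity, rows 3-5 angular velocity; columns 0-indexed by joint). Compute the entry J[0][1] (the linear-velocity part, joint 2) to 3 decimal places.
-0.707

prismatic axis z_1 = (-0.7071,-0.7071,0.0000)
J_v[:, 1] = z_1; J_ω[:, 1] = (0,0,0)
entry J[0][1] = -0.7071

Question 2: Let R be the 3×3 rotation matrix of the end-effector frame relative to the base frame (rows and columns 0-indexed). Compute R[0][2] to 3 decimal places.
End-effector z-axis (col 2 of R) = (0.7071,-0.7071,0.0000)
R[0][2] = 0.7071

0.707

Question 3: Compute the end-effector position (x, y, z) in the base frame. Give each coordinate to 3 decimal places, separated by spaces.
2.897 -3.725 11.000

after link 1: o_1 = (1.4142, -1.4142, 4.0000)
after link 2: o_2 = (2.8284, -4.2426, 4.0000)
after link 3: o_3 = (4.8284, -4.2426, 6.0000)
after link 4: o_4 = (4.8284, -4.2426, 7.0000)
after link 5: o_5 = (4.3108, -2.3108, 8.0000)
after link 6: o_6 = (2.8966, -3.7250, 11.0000)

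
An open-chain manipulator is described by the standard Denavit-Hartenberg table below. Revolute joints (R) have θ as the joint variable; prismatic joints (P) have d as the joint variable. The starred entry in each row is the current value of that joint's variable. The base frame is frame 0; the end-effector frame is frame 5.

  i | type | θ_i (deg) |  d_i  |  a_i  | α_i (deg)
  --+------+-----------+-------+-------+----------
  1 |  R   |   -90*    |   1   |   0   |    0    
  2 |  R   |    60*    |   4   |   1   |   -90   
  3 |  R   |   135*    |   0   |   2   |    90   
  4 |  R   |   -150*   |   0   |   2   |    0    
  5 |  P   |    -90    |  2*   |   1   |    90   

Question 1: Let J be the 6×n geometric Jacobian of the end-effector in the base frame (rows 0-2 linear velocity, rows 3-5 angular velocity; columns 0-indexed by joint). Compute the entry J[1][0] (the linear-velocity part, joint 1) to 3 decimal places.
axis z_0 = ẑ; lever o_n−o_0 = (2.1659,-1.4052,3.7499)
cross product → J_v[:, 0] = (1.4052,2.1659,-0.0000)
J_ω[:, 0] = z_0
entry J[1][0] = 2.1659

2.166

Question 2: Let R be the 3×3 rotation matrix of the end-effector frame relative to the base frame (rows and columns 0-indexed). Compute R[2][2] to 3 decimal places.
End-effector z-axis (col 2 of R) = (-0.2803,0.7392,-0.6124)
R[2][2] = -0.6124

-0.612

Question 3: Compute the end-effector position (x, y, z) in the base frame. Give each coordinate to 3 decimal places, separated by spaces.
2.166 -1.405 3.750

after link 1: o_1 = (0.0000, 0.0000, 1.0000)
after link 2: o_2 = (0.8660, -0.5000, 5.0000)
after link 3: o_3 = (-0.3587, 0.2071, 3.5858)
after link 4: o_4 = (0.2019, -1.2713, 4.8105)
after link 5: o_5 = (2.1659, -1.4052, 3.7499)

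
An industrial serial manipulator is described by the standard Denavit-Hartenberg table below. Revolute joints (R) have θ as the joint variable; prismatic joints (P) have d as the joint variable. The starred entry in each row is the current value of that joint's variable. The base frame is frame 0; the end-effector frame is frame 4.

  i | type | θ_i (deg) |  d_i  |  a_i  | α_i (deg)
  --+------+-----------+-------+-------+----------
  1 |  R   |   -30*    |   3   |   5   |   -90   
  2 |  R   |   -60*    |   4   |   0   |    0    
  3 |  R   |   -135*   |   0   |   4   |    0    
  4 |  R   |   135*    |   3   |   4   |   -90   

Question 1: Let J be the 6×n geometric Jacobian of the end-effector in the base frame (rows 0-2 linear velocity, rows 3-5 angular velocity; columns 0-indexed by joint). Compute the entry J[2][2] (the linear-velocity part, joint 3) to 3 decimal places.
axis z_2 = (0.5000,0.8660,0.0000); lever o_n−o_2 = (-0.1140,3.5299,2.4288)
cross product → J_v[:, 2] = (2.1034,-1.2144,1.8637)
J_ω[:, 2] = z_2
entry J[2][2] = 1.8637

1.864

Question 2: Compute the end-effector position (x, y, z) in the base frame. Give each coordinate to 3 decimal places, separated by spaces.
after link 1: o_1 = (4.3301, -2.5000, 3.0000)
after link 2: o_2 = (6.3301, 0.9641, 3.0000)
after link 3: o_3 = (2.9841, 2.8960, 1.9647)
after link 4: o_4 = (6.2161, 4.4940, 5.4288)

6.216 4.494 5.429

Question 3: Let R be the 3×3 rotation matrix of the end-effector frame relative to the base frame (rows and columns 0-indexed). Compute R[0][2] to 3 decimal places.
End-effector z-axis (col 2 of R) = (0.7500,-0.4330,-0.5000)
R[0][2] = 0.7500

0.750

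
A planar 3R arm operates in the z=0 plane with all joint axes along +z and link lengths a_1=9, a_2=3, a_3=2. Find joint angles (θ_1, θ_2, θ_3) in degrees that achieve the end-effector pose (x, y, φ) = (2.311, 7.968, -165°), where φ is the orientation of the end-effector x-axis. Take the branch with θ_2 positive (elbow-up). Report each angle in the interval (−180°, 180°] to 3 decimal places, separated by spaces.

45.001 89.992 60.008

wrist centre = target − a_3·(cos φ, sin φ) = (4.2429, 8.4856)
cos θ_2 = (90.0078−9²−3²)/(2·9·3) = 0.0001; θ_2 = 89.9917° (elbow-up)
β = atan2(8.4856,4.2429) = 63.4348°; ψ = atan2(3.0000,9.0004) = 18.4341°
θ_1 = β − ψ = 45.0007°
θ_3 = φ − θ_1 − θ_2 = 60.0077° (wrapped to (-180°,180°])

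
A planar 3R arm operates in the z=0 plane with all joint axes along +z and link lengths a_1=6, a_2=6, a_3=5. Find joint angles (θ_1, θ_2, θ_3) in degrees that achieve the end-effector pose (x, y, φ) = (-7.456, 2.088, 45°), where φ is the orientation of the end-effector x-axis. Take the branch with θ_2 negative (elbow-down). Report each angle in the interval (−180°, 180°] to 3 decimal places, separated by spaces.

wrist centre = target − a_3·(cos φ, sin φ) = (-10.9915, -1.4475)
cos θ_2 = (122.9092−6²−6²)/(2·6·6) = 0.7071; θ_2 = -45.0028° (elbow-down)
β = atan2(-1.4475,-10.9915) = -172.4976°; ψ = atan2(-4.2429,10.2424) = -22.5014°
θ_1 = β − ψ = -149.9962°
θ_3 = φ − θ_1 − θ_2 = -120.0010° (wrapped to (-180°,180°])

-149.996 -45.003 -120.001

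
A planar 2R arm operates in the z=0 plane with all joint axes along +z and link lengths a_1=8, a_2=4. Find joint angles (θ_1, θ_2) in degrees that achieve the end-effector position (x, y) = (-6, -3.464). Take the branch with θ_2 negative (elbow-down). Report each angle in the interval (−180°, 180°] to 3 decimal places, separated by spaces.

-120.001 -120.001

cos θ_2 = (47.9993−8²−4²)/(2·8·4) = -0.5000; θ_2 = -120.0007° (elbow-down)
β = atan2(-3.4640,-6.0000) = -150.0007°; ψ = atan2(-3.4641,6.0000) = -30.0000°
θ_1 = β − ψ = -120.0007°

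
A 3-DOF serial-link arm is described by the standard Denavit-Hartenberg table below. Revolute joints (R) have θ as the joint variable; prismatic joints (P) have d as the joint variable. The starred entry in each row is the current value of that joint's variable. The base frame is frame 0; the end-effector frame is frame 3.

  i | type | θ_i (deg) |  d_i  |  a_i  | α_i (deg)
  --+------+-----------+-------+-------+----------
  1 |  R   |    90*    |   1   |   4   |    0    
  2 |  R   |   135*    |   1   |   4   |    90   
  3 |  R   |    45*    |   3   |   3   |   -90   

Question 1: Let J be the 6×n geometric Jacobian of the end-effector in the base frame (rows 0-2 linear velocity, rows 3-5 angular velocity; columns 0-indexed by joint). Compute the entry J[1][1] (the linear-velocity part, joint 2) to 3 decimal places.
axis z_1 = (0.0000,0.0000,1.0000); lever o_n−o_1 = (-6.4497,-2.2071,3.1213)
cross product → J_v[:, 1] = (2.2071,-6.4497,0.0000)
J_ω[:, 1] = z_1
entry J[1][1] = -6.4497

-6.450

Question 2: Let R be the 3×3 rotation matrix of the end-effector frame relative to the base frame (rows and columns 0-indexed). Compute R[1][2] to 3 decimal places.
End-effector z-axis (col 2 of R) = (0.5000,0.5000,0.7071)
R[1][2] = 0.5000

0.500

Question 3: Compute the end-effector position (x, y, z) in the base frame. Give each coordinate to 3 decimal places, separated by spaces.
-6.450 1.793 4.121

after link 1: o_1 = (0.0000, 4.0000, 1.0000)
after link 2: o_2 = (-2.8284, 1.1716, 2.0000)
after link 3: o_3 = (-6.4497, 1.7929, 4.1213)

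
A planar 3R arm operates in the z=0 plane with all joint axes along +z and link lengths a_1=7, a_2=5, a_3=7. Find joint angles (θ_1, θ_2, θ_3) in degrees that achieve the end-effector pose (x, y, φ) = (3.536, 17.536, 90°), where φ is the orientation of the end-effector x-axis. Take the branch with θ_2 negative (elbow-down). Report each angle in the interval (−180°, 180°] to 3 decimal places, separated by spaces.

89.992 -44.985 44.992

wrist centre = target − a_3·(cos φ, sin φ) = (3.5360, 10.5360)
cos θ_2 = (123.5106−7²−5²)/(2·7·5) = 0.7073; θ_2 = -44.9848° (elbow-down)
β = atan2(10.5360,3.5360) = 71.4477°; ψ = atan2(-3.5346,10.5365) = -18.5447°
θ_1 = β − ψ = 89.9924°
θ_3 = φ − θ_1 − θ_2 = 44.9924° (wrapped to (-180°,180°])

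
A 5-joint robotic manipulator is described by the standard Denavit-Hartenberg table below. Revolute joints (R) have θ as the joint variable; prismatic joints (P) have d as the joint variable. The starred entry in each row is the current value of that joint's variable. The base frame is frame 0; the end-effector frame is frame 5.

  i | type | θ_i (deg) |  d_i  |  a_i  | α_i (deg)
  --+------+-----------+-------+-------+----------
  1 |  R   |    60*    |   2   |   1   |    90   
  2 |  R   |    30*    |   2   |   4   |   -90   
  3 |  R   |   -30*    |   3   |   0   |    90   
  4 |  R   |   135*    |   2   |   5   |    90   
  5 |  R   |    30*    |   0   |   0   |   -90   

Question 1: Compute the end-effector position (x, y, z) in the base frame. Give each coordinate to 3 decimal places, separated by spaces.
after link 1: o_1 = (0.5000, 0.8660, 2.0000)
after link 2: o_2 = (3.9641, 2.8660, 4.0000)
after link 3: o_3 = (3.2141, 1.5670, 6.5981)
after link 4: o_4 = (0.5404, -2.9925, 7.6290)
after link 5: o_5 = (0.5404, -2.9925, 7.6290)

0.540 -2.992 7.629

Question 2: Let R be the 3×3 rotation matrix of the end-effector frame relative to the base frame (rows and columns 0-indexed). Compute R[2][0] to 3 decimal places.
0.140

End-effector x-axis (col 0 of R) = (-0.3812,-0.9138,0.1402)
R[2][0] = 0.1402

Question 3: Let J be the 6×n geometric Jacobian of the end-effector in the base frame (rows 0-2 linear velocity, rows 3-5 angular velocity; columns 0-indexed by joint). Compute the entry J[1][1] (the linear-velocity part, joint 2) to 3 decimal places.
-4.875

axis z_1 = (0.8660,-0.5000,0.0000); lever o_n−o_1 = (0.0404,-3.8585,5.6290)
cross product → J_v[:, 1] = (-2.8145,-4.8749,-3.3213)
J_ω[:, 1] = z_1
entry J[1][1] = -4.8749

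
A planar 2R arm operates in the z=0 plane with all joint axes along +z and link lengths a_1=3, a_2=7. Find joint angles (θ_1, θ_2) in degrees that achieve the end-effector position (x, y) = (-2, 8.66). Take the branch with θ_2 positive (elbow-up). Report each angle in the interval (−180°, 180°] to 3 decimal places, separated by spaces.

cos θ_2 = (78.9956−3²−7²)/(2·3·7) = 0.4999; θ_2 = 60.0069° (elbow-up)
β = atan2(8.6600,-2.0000) = 103.0043°; ψ = atan2(6.0626,6.4993) = 43.0091°
θ_1 = β − ψ = 59.9951°

59.995 60.007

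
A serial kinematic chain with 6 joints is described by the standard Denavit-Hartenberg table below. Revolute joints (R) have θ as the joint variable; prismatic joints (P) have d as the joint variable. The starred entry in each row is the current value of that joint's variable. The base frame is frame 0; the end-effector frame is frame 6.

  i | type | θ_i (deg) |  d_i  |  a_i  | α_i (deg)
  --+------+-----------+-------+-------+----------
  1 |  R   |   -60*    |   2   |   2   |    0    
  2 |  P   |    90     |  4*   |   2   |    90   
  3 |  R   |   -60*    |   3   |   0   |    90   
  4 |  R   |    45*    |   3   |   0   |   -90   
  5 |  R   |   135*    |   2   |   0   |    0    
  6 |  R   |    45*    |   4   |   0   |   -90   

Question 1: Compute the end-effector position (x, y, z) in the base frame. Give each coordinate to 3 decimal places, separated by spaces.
after link 1: o_1 = (1.0000, -1.7321, 2.0000)
after link 2: o_2 = (2.7321, -0.7321, 6.0000)
after link 3: o_3 = (4.2321, -3.3301, 6.0000)
after link 4: o_4 = (1.9821, -4.6292, 4.5000)
after link 5: o_5 = (2.0768, -6.2075, 5.7247)
after link 6: o_6 = (2.2663, -9.3641, 8.1742)

2.266 -9.364 8.174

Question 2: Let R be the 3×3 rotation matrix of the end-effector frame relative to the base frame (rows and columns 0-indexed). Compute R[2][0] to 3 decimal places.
End-effector x-axis (col 0 of R) = (-0.6597,0.4356,0.6124)
R[2][0] = 0.6124

0.612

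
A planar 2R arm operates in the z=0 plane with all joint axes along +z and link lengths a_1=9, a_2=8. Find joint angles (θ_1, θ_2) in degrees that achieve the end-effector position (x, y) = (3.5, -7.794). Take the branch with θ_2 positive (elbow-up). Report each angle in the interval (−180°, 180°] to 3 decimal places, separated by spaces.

cos θ_2 = (72.9964−9²−8²)/(2·9·8) = -0.5000; θ_2 = 120.0016° (elbow-up)
β = atan2(-7.7940,3.5000) = -65.8169°; ψ = atan2(6.9281,4.9998) = 54.1831°
θ_1 = β − ψ = -120.0000°

-120.000 120.002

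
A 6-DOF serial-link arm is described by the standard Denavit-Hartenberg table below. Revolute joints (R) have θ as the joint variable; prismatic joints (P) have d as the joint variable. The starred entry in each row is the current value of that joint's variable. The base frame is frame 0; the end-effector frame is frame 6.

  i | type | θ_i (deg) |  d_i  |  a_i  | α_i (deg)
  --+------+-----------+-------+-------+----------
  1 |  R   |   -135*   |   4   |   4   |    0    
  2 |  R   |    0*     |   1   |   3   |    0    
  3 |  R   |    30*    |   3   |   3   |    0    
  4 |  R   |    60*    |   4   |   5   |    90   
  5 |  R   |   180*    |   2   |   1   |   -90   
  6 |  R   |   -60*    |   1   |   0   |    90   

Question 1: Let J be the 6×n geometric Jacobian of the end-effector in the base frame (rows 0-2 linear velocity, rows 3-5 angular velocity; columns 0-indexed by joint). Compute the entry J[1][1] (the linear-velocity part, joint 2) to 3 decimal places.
-1.484

axis z_1 = (0.0000,0.0000,1.0000); lever o_n−o_1 = (-1.4836,-9.2617,7.0000)
cross product → J_v[:, 1] = (9.2617,-1.4836,0.0000)
J_ω[:, 1] = z_1
entry J[1][1] = -1.4836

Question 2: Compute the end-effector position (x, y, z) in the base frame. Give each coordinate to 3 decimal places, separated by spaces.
-4.312 -12.090 11.000

after link 1: o_1 = (-2.8284, -2.8284, 4.0000)
after link 2: o_2 = (-4.9497, -4.9497, 5.0000)
after link 3: o_3 = (-5.7262, -7.8475, 8.0000)
after link 4: o_4 = (-2.1907, -11.3831, 12.0000)
after link 5: o_5 = (-4.3120, -12.0902, 12.0000)
after link 6: o_6 = (-4.3120, -12.0902, 11.0000)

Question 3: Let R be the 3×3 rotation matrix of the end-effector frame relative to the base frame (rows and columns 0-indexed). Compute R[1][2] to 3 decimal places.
-0.966

End-effector z-axis (col 2 of R) = (0.2588,-0.9659,-0.0000)
R[1][2] = -0.9659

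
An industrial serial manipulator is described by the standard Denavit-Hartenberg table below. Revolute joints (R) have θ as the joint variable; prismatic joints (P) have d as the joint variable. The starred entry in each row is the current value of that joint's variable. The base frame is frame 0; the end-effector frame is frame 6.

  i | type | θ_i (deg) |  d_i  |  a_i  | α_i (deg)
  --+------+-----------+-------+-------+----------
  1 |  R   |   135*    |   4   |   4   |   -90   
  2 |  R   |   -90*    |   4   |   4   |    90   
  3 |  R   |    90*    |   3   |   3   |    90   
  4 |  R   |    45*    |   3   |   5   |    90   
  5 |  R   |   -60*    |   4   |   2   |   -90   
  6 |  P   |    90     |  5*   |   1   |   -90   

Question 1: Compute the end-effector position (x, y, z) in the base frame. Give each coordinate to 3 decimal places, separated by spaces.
after link 1: o_1 = (-2.8284, 2.8284, 4.0000)
after link 2: o_2 = (-5.6569, 0.0000, 8.0000)
after link 3: o_3 = (-5.6569, -4.2426, 8.0000)
after link 4: o_4 = (-5.6569, -9.2426, 11.0000)
after link 5: o_5 = (-9.6569, -10.2426, 9.2679)
after link 6: o_6 = (-8.6569, -14.5728, 11.7679)

-8.657 -14.573 11.768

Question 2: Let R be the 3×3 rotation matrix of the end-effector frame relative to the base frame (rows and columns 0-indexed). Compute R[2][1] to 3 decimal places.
-0.500

End-effector y-axis (col 1 of R) = (0.0000,0.8660,-0.5000)
R[2][1] = -0.5000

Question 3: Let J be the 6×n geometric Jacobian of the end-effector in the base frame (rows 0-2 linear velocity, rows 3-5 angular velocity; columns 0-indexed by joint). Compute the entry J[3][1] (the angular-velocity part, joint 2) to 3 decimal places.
axis z_1 = (-0.7071,-0.7071,0.0000); lever o_n−o_1 = (-5.8284,-17.4012,7.7679)
cross product → J_v[:, 1] = (-5.4928,5.4928,8.1832)
J_ω[:, 1] = z_1
entry J[3][1] = -0.7071

-0.707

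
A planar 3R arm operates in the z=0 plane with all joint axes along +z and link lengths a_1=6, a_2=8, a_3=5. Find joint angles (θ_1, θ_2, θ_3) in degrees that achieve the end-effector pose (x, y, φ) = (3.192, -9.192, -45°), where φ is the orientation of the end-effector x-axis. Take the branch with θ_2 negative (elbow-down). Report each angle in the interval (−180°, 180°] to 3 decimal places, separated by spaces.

-6.944 -135.003 96.947

wrist centre = target − a_3·(cos φ, sin φ) = (-0.3435, -5.6565)
cos θ_2 = (32.1136−6²−8²)/(2·6·8) = -0.7071; θ_2 = -135.0035° (elbow-down)
β = atan2(-5.6565,-0.3435) = -93.4755°; ψ = atan2(-5.6565,0.3428) = -86.5319°
θ_1 = β − ψ = -6.9435°
θ_3 = φ − θ_1 − θ_2 = 96.9470° (wrapped to (-180°,180°])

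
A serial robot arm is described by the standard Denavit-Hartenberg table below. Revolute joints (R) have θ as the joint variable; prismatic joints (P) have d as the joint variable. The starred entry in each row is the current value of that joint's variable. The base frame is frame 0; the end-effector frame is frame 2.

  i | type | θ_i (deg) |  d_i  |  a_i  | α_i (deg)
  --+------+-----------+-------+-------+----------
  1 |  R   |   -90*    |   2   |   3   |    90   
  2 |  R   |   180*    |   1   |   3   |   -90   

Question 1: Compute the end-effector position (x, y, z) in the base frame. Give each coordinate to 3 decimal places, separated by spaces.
-1.000 -0.000 2.000

after link 1: o_1 = (0.0000, -3.0000, 2.0000)
after link 2: o_2 = (-1.0000, -0.0000, 2.0000)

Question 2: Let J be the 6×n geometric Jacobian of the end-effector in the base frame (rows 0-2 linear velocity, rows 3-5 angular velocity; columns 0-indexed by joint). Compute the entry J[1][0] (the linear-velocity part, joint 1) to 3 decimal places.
-1.000

axis z_0 = ẑ; lever o_n−o_0 = (-1.0000,-0.0000,2.0000)
cross product → J_v[:, 0] = (0.0000,-1.0000,0.0000)
J_ω[:, 0] = z_0
entry J[1][0] = -1.0000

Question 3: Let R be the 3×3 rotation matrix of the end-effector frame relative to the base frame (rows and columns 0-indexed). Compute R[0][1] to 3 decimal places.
End-effector y-axis (col 1 of R) = (1.0000,0.0000,-0.0000)
R[0][1] = 1.0000

1.000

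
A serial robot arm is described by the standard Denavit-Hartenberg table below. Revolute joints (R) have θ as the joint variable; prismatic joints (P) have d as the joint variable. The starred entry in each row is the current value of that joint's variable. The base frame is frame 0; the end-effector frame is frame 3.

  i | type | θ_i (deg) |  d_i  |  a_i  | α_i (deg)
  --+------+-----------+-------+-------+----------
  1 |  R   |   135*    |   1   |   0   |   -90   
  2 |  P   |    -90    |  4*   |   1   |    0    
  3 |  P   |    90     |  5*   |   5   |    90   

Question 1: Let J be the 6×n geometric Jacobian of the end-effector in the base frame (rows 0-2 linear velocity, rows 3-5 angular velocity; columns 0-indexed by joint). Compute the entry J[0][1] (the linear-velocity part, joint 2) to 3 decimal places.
-0.707

prismatic axis z_1 = (-0.7071,-0.7071,0.0000)
J_v[:, 1] = z_1; J_ω[:, 1] = (0,0,0)
entry J[0][1] = -0.7071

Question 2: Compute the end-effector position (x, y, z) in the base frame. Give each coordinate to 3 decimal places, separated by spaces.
after link 1: o_1 = (0.0000, 0.0000, 1.0000)
after link 2: o_2 = (-2.8284, -2.8284, 2.0000)
after link 3: o_3 = (-9.8995, -2.8284, 2.0000)

-9.899 -2.828 2.000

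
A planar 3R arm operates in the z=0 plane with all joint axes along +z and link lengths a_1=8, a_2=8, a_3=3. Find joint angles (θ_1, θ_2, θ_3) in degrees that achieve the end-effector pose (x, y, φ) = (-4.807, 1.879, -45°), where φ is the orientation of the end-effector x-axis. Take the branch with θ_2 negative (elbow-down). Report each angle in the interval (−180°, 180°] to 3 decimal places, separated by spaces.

wrist centre = target − a_3·(cos φ, sin φ) = (-6.9283, 4.0003)
cos θ_2 = (64.0042−8²−8²)/(2·8·8) = -0.5000; θ_2 = -119.9978° (elbow-down)
β = atan2(4.0003,-6.9283) = 149.9984°; ψ = atan2(-6.9284,4.0003) = -59.9989°
θ_1 = β − ψ = 209.9974°
θ_3 = φ − θ_1 − θ_2 = -134.9995° (wrapped to (-180°,180°])

-150.003 -119.998 -135.000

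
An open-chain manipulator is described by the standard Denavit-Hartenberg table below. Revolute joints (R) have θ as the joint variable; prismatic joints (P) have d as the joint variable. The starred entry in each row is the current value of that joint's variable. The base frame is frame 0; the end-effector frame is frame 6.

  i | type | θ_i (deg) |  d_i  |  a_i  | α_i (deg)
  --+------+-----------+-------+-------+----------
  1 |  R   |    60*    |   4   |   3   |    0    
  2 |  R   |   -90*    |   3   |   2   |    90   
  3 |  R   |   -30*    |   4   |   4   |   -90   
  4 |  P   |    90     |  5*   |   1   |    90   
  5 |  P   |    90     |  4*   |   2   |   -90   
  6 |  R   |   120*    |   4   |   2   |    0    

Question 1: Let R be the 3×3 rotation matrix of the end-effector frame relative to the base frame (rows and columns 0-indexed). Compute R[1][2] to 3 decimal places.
-0.866

End-effector z-axis (col 2 of R) = (-0.5000,-0.8660,0.0000)
R[1][2] = -0.8660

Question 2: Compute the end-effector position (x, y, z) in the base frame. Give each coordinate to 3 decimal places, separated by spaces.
after link 1: o_1 = (1.5000, 2.5981, 4.0000)
after link 2: o_2 = (3.2321, 1.5981, 7.0000)
after link 3: o_3 = (4.2321, -3.5981, 5.0000)
after link 4: o_4 = (6.8971, -3.9821, 9.3301)
after link 5: o_5 = (10.7631, -6.2141, 9.0622)
after link 6: o_6 = (7.0311, -8.6782, 9.0622)

7.031 -8.678 9.062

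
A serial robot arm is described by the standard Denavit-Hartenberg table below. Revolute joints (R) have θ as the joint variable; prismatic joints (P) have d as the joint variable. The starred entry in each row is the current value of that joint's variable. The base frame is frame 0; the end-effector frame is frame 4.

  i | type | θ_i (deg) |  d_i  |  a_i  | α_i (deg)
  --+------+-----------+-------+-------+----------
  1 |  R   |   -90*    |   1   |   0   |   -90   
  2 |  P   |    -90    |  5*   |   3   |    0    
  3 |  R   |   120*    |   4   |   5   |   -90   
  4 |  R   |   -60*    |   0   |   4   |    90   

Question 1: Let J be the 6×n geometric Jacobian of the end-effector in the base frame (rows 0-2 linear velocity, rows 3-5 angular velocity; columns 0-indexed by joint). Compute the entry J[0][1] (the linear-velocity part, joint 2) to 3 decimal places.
prismatic axis z_1 = (1.0000,0.0000,0.0000)
J_v[:, 1] = z_1; J_ω[:, 1] = (0,0,0)
entry J[0][1] = 1.0000

1.000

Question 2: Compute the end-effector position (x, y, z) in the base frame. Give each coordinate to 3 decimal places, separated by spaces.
12.464 -6.062 0.500

after link 1: o_1 = (0.0000, 0.0000, 1.0000)
after link 2: o_2 = (5.0000, 0.0000, 4.0000)
after link 3: o_3 = (9.0000, -4.3301, 1.5000)
after link 4: o_4 = (12.4641, -6.0622, 0.5000)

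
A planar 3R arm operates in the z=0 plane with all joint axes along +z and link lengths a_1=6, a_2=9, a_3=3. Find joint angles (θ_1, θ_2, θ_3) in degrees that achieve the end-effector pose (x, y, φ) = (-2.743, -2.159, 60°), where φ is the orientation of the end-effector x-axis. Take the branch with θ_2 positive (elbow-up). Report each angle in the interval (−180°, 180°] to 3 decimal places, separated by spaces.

134.996 135.000 150.004

wrist centre = target − a_3·(cos φ, sin φ) = (-4.2430, -4.7571)
cos θ_2 = (40.6328−6²−9²)/(2·6·9) = -0.7071; θ_2 = 134.9997° (elbow-up)
β = atan2(-4.7571,-4.2430) = -131.7309°; ψ = atan2(6.3640,-0.3639) = 93.2730°
θ_1 = β − ψ = -225.0038°
θ_3 = φ − θ_1 − θ_2 = 150.0041° (wrapped to (-180°,180°])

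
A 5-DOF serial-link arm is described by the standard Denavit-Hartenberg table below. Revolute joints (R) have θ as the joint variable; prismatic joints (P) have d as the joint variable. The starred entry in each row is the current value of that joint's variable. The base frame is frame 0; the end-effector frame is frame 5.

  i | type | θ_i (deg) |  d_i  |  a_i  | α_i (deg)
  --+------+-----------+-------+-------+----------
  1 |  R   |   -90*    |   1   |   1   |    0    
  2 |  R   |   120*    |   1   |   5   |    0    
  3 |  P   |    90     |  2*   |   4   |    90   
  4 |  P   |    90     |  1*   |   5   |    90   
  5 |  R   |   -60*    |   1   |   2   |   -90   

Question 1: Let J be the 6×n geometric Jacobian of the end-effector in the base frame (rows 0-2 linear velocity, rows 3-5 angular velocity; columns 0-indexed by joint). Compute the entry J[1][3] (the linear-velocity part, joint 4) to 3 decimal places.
prismatic axis z_3 = (0.8660,0.5000,0.0000)
J_v[:, 3] = z_3; J_ω[:, 3] = (0,0,0)
entry J[1][3] = 0.5000

0.500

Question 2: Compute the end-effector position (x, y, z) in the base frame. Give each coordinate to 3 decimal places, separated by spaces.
1.196 5.464 10.000

after link 1: o_1 = (0.0000, -1.0000, 1.0000)
after link 2: o_2 = (4.3301, 1.5000, 2.0000)
after link 3: o_3 = (2.3301, 4.9641, 4.0000)
after link 4: o_4 = (3.1962, 5.4641, 9.0000)
after link 5: o_5 = (1.1962, 5.4641, 10.0000)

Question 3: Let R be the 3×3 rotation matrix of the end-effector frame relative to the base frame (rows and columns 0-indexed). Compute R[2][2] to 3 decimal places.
0.866

End-effector z-axis (col 2 of R) = (0.4330,0.2500,0.8660)
R[2][2] = 0.8660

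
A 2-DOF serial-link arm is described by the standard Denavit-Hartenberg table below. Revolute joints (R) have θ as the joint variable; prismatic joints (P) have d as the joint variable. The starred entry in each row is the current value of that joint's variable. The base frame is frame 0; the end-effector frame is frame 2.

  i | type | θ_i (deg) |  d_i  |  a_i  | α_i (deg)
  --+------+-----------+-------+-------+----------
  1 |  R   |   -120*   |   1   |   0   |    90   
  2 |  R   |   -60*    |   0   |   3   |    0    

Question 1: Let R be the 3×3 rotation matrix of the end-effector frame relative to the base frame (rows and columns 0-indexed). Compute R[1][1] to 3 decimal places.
-0.750

End-effector y-axis (col 1 of R) = (-0.4330,-0.7500,0.5000)
R[1][1] = -0.7500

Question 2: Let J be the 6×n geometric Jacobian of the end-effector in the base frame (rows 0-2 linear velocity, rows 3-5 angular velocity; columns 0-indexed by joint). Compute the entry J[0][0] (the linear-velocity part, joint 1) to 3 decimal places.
axis z_0 = ẑ; lever o_n−o_0 = (-0.7500,-1.2990,-1.5981)
cross product → J_v[:, 0] = (1.2990,-0.7500,0.0000)
J_ω[:, 0] = z_0
entry J[0][0] = 1.2990

1.299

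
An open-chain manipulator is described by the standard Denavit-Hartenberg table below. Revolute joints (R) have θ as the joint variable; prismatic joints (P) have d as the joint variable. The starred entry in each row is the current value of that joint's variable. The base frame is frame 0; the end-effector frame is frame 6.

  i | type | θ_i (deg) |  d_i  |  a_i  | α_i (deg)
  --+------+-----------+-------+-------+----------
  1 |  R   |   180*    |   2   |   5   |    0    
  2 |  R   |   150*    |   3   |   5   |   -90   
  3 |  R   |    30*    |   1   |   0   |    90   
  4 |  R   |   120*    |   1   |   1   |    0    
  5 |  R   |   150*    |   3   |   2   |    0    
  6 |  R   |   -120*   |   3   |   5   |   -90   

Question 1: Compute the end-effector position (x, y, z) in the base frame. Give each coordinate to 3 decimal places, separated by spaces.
after link 1: o_1 = (-5.0000, 0.0000, 2.0000)
after link 2: o_2 = (-0.6699, -2.5000, 5.0000)
after link 3: o_3 = (-0.1699, -1.6340, 5.0000)
after link 4: o_4 = (0.3212, -0.9175, 6.1160)
after link 5: o_5 = (0.6202, -3.3995, 8.7141)
after link 6: o_6 = (-0.0784, -0.1095, 13.4772)

-0.078 -0.109 13.477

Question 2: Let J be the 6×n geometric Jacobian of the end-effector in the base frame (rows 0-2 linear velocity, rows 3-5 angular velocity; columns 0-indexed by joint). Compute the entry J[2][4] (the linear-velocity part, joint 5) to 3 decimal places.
0.250

axis z_4 = (0.4330,-0.2500,0.8660); lever o_n−o_4 = (-0.3995,0.8080,7.3612)
cross product → J_v[:, 4] = (-2.5401,-3.5335,0.2500)
J_ω[:, 4] = z_4
entry J[2][4] = 0.2500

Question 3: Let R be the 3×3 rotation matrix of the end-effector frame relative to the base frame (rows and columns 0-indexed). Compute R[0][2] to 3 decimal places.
End-effector z-axis (col 2 of R) = (-0.8080,-0.5335,0.2500)
R[0][2] = -0.8080

-0.808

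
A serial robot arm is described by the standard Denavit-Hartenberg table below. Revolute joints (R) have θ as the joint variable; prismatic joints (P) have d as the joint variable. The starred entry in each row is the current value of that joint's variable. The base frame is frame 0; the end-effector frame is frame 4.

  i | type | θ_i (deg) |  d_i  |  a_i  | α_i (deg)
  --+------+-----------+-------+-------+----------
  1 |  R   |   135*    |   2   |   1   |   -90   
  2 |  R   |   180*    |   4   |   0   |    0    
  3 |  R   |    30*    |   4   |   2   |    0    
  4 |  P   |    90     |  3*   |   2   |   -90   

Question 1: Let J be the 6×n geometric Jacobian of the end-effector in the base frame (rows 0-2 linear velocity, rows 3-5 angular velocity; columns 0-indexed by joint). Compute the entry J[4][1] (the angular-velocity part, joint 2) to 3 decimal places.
axis z_1 = (-0.7071,-0.7071,0.0000); lever o_n−o_1 = (-7.2605,-8.2958,2.7321)
cross product → J_v[:, 1] = (-1.9319,1.9319,0.7321)
J_ω[:, 1] = z_1
entry J[4][1] = -0.7071

-0.707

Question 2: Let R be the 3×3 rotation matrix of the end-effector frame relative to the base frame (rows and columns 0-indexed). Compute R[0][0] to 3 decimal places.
End-effector x-axis (col 0 of R) = (-0.3536,0.3536,0.8660)
R[0][0] = -0.3536

-0.354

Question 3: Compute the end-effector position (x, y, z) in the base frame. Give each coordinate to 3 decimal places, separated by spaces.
after link 1: o_1 = (-0.7071, 0.7071, 2.0000)
after link 2: o_2 = (-3.5355, -2.1213, 2.0000)
after link 3: o_3 = (-5.1392, -6.1745, 3.0000)
after link 4: o_4 = (-7.9676, -7.5887, 4.7321)

-7.968 -7.589 4.732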